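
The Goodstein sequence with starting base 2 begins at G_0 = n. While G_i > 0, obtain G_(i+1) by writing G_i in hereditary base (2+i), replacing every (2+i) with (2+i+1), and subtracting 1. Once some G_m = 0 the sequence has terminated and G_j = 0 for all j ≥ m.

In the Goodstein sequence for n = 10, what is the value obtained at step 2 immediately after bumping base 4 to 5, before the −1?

15626

G_0=10  [base 2] 2^(2 + 1) + 2  →[2↦3]→  3^(3 + 1) + 3 = 84  −1 ⇒ G_1=83
G_1=83  [base 3] 3^(3 + 1) + 2  →[3↦4]→  4^(4 + 1) + 2 = 1026  −1 ⇒ G_2=1025
G_2=1025  [base 4] 4^(4 + 1) + 1  →[4↦5]→  5^(5 + 1) + 1 = 15626  −1 ⇒ G_3=15625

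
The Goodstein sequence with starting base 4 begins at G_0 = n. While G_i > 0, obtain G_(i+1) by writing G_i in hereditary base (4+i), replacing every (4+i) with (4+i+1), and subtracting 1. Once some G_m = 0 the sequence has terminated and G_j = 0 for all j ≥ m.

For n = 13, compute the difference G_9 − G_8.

0

step 0: 13 = 3·4 + 1; sub 5 for 4: 3·5 + 1; = 16; G_1 = 16−1 = 15
step 1: 15 = 3·5; sub 6 for 5: 3·6; = 18; G_2 = 18−1 = 17
step 2: 17 = 2·6 + 5; sub 7 for 6: 2·7 + 5; = 19; G_3 = 19−1 = 18
step 3: 18 = 2·7 + 4; sub 8 for 7: 2·8 + 4; = 20; G_4 = 20−1 = 19
step 4: 19 = 2·8 + 3; sub 9 for 8: 2·9 + 3; = 21; G_5 = 21−1 = 20
step 5: 20 = 2·9 + 2; sub 10 for 9: 2·10 + 2; = 22; G_6 = 22−1 = 21
step 6: 21 = 2·10 + 1; sub 11 for 10: 2·11 + 1; = 23; G_7 = 23−1 = 22
step 7: 22 = 2·11; sub 12 for 11: 2·12; = 24; G_8 = 24−1 = 23
step 8: 23 = 12 + 11; sub 13 for 12: 13 + 11; = 24; G_9 = 24−1 = 23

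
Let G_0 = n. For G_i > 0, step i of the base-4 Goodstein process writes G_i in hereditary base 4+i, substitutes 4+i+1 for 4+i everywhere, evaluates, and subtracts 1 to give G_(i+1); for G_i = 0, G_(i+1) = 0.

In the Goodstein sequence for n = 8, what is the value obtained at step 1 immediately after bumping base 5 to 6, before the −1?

10

step 0: 8 = 2·4; sub 5 for 4: 2·5; = 10; G_1 = 10−1 = 9
step 1: 9 = 5 + 4; sub 6 for 5: 6 + 4; = 10; G_2 = 10−1 = 9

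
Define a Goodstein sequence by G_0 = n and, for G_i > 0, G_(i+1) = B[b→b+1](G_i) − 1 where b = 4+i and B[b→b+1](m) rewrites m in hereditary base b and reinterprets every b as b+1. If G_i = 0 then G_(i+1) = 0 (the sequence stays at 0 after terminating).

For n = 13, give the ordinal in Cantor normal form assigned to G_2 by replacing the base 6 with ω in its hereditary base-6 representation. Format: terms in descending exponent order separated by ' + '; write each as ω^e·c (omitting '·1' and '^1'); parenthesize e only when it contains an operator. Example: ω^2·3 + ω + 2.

base 4: 13 = 3·4 + 1; at 5: 3·5 + 1 = 16; next = 15
base 5: 15 = 3·5; at 6: 3·6 = 18; next = 17
base 6: 17 = 2·6 + 5; at 7: 2·7 + 5 = 19; next = 18

ω·2 + 5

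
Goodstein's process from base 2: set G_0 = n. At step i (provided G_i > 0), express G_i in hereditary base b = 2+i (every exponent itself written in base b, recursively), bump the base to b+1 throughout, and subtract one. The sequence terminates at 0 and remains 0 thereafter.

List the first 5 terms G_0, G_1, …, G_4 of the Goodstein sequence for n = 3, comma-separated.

3, 3, 3, 2, 1

G_0=3  [base 2] 2 + 1  →[2↦3]→  3 + 1 = 4  −1 ⇒ G_1=3
G_1=3  [base 3] 3  →[3↦4]→  4 = 4  −1 ⇒ G_2=3
G_2=3  [base 4] 3  →[4↦5]→  3 = 3  −1 ⇒ G_3=2
G_3=2  [base 5] 2  →[5↦6]→  2 = 2  −1 ⇒ G_4=1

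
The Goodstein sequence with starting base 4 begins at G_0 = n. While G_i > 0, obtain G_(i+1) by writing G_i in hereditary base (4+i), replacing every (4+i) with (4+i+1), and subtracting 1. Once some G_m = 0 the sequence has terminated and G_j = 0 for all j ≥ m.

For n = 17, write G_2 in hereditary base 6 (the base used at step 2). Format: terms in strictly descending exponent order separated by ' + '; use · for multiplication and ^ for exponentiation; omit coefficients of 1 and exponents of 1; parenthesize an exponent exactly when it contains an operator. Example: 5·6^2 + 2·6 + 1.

i=0: 17 = 4^2 + 1 (b=4); 4→5: 5^2 + 1 = 26; 26−1 = 25
i=1: 25 = 5^2 (b=5); 5→6: 6^2 = 36; 36−1 = 35
i=2: 35 = 5·6 + 5 (b=6); 6→7: 5·7 + 5 = 40; 40−1 = 39

5·6 + 5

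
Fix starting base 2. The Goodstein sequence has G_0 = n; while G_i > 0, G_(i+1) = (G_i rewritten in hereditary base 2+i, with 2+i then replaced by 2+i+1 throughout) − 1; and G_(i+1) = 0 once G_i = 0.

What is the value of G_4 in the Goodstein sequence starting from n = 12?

280019

G_0=12  [base 2] 2^(2 + 1) + 2^2  →[2↦3]→  3^(3 + 1) + 3^3 = 108  −1 ⇒ G_1=107
G_1=107  [base 3] 3^(3 + 1) + 2·3^2 + 2·3 + 2  →[3↦4]→  4^(4 + 1) + 2·4^2 + 2·4 + 2 = 1066  −1 ⇒ G_2=1065
G_2=1065  [base 4] 4^(4 + 1) + 2·4^2 + 2·4 + 1  →[4↦5]→  5^(5 + 1) + 2·5^2 + 2·5 + 1 = 15686  −1 ⇒ G_3=15685
G_3=15685  [base 5] 5^(5 + 1) + 2·5^2 + 2·5  →[5↦6]→  6^(6 + 1) + 2·6^2 + 2·6 = 280020  −1 ⇒ G_4=280019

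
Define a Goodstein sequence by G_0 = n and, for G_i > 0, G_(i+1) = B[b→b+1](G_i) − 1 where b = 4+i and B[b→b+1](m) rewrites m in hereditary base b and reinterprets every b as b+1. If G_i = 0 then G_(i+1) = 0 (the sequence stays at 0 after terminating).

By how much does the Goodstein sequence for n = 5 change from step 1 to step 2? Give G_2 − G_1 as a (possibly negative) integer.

0

i=0: 5 = 4 + 1 (b=4); 4→5: 5 + 1 = 6; 6−1 = 5
i=1: 5 = 5 (b=5); 5→6: 6 = 6; 6−1 = 5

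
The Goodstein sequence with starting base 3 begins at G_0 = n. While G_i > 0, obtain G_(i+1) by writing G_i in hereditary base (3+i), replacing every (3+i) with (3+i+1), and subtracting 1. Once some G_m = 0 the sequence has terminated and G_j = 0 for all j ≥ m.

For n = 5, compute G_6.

[0] 5 ≡ 3 + 2 (base 3). Lift 4: 6. −1: 5.
[1] 5 ≡ 4 + 1 (base 4). Lift 5: 6. −1: 5.
[2] 5 ≡ 5 (base 5). Lift 6: 6. −1: 5.
[3] 5 ≡ 5 (base 6). Lift 7: 5. −1: 4.
[4] 4 ≡ 4 (base 7). Lift 8: 4. −1: 3.
[5] 3 ≡ 3 (base 8). Lift 9: 3. −1: 2.
[6] 2 ≡ 2 (base 9). Lift 10: 2. −1: 1.

2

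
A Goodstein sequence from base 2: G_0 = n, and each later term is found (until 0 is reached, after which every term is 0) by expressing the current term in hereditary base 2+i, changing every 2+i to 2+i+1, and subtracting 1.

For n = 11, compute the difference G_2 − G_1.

943

base 2: 11 = 2^(2 + 1) + 2 + 1; at 3: 3^(3 + 1) + 3 + 1 = 85; next = 84
base 3: 84 = 3^(3 + 1) + 3; at 4: 4^(4 + 1) + 4 = 1028; next = 1027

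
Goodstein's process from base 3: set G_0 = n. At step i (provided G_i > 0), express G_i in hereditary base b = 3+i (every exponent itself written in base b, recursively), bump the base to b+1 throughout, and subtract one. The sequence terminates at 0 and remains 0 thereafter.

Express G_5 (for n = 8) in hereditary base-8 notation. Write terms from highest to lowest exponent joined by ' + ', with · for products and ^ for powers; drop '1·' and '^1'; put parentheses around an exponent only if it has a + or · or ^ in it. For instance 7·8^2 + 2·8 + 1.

8 + 3

base 3: 8 = 2·3 + 2; at 4: 2·4 + 2 = 10; next = 9
base 4: 9 = 2·4 + 1; at 5: 2·5 + 1 = 11; next = 10
base 5: 10 = 2·5; at 6: 2·6 = 12; next = 11
base 6: 11 = 6 + 5; at 7: 7 + 5 = 12; next = 11
base 7: 11 = 7 + 4; at 8: 8 + 4 = 12; next = 11
base 8: 11 = 8 + 3; at 9: 9 + 3 = 12; next = 11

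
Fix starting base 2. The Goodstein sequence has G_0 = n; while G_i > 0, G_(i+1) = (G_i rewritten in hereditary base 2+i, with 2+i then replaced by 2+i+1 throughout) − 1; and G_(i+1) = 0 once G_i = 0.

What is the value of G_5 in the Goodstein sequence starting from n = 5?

1197

base 2: 5 = 2^2 + 1; at 3: 3^3 + 1 = 28; next = 27
base 3: 27 = 3^3; at 4: 4^4 = 256; next = 255
base 4: 255 = 3·4^3 + 3·4^2 + 3·4 + 3; at 5: 3·5^3 + 3·5^2 + 3·5 + 3 = 468; next = 467
base 5: 467 = 3·5^3 + 3·5^2 + 3·5 + 2; at 6: 3·6^3 + 3·6^2 + 3·6 + 2 = 776; next = 775
base 6: 775 = 3·6^3 + 3·6^2 + 3·6 + 1; at 7: 3·7^3 + 3·7^2 + 3·7 + 1 = 1198; next = 1197
base 7: 1197 = 3·7^3 + 3·7^2 + 3·7; at 8: 3·8^3 + 3·8^2 + 3·8 = 1752; next = 1751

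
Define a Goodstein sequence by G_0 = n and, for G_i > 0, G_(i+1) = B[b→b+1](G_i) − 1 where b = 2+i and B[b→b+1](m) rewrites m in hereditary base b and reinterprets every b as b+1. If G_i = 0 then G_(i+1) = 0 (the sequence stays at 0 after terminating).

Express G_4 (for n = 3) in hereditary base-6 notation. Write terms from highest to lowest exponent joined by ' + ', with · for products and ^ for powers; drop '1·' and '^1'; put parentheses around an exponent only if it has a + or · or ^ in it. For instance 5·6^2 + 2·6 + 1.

1

G_0 = 3. HB_2(3) = 2 + 1. Bump = 4. G_1 = 3.
G_1 = 3. HB_3(3) = 3. Bump = 4. G_2 = 3.
G_2 = 3. HB_4(3) = 3. Bump = 3. G_3 = 2.
G_3 = 2. HB_5(2) = 2. Bump = 2. G_4 = 1.
G_4 = 1. HB_6(1) = 1. Bump = 1. G_5 = 0.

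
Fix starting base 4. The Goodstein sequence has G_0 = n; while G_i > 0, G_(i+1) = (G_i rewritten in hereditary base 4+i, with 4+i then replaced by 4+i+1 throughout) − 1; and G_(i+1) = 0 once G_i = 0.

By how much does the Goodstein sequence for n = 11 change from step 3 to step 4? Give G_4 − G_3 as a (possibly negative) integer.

11 —HB4→ 2·4 + 3 —bump→ 2·5 + 3 = 13 —(−1)→ 12
12 —HB5→ 2·5 + 2 —bump→ 2·6 + 2 = 14 —(−1)→ 13
13 —HB6→ 2·6 + 1 —bump→ 2·7 + 1 = 15 —(−1)→ 14
14 —HB7→ 2·7 —bump→ 2·8 = 16 —(−1)→ 15

1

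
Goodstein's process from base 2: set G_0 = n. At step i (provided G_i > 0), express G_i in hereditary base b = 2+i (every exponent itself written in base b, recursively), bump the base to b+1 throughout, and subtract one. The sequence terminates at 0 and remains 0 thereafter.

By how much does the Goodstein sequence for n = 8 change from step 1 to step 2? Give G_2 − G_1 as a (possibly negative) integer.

473

8 —HB2→ 2^(2 + 1) —bump→ 3^(3 + 1) = 81 —(−1)→ 80
80 —HB3→ 2·3^3 + 2·3^2 + 2·3 + 2 —bump→ 2·4^4 + 2·4^2 + 2·4 + 2 = 554 —(−1)→ 553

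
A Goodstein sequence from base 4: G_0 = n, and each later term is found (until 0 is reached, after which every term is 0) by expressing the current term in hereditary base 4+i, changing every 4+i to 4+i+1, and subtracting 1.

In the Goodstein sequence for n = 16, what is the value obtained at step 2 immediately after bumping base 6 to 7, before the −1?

i=0: 16 = 4^2 (b=4); 4→5: 5^2 = 25; 25−1 = 24
i=1: 24 = 4·5 + 4 (b=5); 5→6: 4·6 + 4 = 28; 28−1 = 27
i=2: 27 = 4·6 + 3 (b=6); 6→7: 4·7 + 3 = 31; 31−1 = 30

31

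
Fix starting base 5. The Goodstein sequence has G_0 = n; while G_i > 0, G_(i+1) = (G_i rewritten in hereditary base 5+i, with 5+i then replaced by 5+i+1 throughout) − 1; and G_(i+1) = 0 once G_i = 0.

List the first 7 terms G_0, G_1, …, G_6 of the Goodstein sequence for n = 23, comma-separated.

23, 26, 29, 32, 35, 37, 39

23 —HB5→ 4·5 + 3 —bump→ 4·6 + 3 = 27 —(−1)→ 26
26 —HB6→ 4·6 + 2 —bump→ 4·7 + 2 = 30 —(−1)→ 29
29 —HB7→ 4·7 + 1 —bump→ 4·8 + 1 = 33 —(−1)→ 32
32 —HB8→ 4·8 —bump→ 4·9 = 36 —(−1)→ 35
35 —HB9→ 3·9 + 8 —bump→ 3·10 + 8 = 38 —(−1)→ 37
37 —HB10→ 3·10 + 7 —bump→ 3·11 + 7 = 40 —(−1)→ 39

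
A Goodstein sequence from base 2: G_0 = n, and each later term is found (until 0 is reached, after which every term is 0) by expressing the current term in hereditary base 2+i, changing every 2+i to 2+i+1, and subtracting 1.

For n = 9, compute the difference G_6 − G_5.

47861573

G_0 = 9. HB_2(9) = 2^(2 + 1) + 1. Bump = 82. G_1 = 81.
G_1 = 81. HB_3(81) = 3^(3 + 1). Bump = 1024. G_2 = 1023.
G_2 = 1023. HB_4(1023) = 3·4^4 + 3·4^3 + 3·4^2 + 3·4 + 3. Bump = 9843. G_3 = 9842.
G_3 = 9842. HB_5(9842) = 3·5^5 + 3·5^3 + 3·5^2 + 3·5 + 2. Bump = 140744. G_4 = 140743.
G_4 = 140743. HB_6(140743) = 3·6^6 + 3·6^3 + 3·6^2 + 3·6 + 1. Bump = 2471827. G_5 = 2471826.
G_5 = 2471826. HB_7(2471826) = 3·7^7 + 3·7^3 + 3·7^2 + 3·7. Bump = 50333400. G_6 = 50333399.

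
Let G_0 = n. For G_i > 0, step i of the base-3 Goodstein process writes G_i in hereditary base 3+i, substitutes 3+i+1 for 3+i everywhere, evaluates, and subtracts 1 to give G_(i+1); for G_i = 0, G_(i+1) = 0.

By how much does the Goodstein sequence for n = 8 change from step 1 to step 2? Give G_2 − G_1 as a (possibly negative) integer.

1

step 0: 8 = 2·3 + 2; sub 4 for 3: 2·4 + 2; = 10; G_1 = 10−1 = 9
step 1: 9 = 2·4 + 1; sub 5 for 4: 2·5 + 1; = 11; G_2 = 11−1 = 10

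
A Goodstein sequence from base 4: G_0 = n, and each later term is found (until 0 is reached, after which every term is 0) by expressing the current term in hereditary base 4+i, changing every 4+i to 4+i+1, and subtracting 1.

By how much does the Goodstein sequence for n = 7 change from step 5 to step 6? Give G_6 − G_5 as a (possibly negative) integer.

(0) 7|_4 = 4 + 3 ↦ 5 + 3|_5 = 8 ⇒ 7
(1) 7|_5 = 5 + 2 ↦ 6 + 2|_6 = 8 ⇒ 7
(2) 7|_6 = 6 + 1 ↦ 7 + 1|_7 = 8 ⇒ 7
(3) 7|_7 = 7 ↦ 8|_8 = 8 ⇒ 7
(4) 7|_8 = 7 ↦ 7|_9 = 7 ⇒ 6
(5) 6|_9 = 6 ↦ 6|_10 = 6 ⇒ 5

-1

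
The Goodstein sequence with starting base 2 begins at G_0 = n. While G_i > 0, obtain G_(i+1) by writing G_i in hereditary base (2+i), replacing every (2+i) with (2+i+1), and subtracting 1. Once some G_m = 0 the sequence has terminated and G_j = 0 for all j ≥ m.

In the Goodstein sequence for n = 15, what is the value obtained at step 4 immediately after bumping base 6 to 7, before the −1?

6588345

(0) 15|_2 = 2^(2 + 1) + 2^2 + 2 + 1 ↦ 3^(3 + 1) + 3^3 + 3 + 1|_3 = 112 ⇒ 111
(1) 111|_3 = 3^(3 + 1) + 3^3 + 3 ↦ 4^(4 + 1) + 4^4 + 4|_4 = 1284 ⇒ 1283
(2) 1283|_4 = 4^(4 + 1) + 4^4 + 3 ↦ 5^(5 + 1) + 5^5 + 3|_5 = 18753 ⇒ 18752
(3) 18752|_5 = 5^(5 + 1) + 5^5 + 2 ↦ 6^(6 + 1) + 6^6 + 2|_6 = 326594 ⇒ 326593
(4) 326593|_6 = 6^(6 + 1) + 6^6 + 1 ↦ 7^(7 + 1) + 7^7 + 1|_7 = 6588345 ⇒ 6588344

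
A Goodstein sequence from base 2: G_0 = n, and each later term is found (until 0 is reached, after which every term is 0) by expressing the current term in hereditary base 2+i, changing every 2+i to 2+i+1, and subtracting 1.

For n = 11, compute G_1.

84

[0] 11 ≡ 2^(2 + 1) + 2 + 1 (base 2). Lift 3: 85. −1: 84.
[1] 84 ≡ 3^(3 + 1) + 3 (base 3). Lift 4: 1028. −1: 1027.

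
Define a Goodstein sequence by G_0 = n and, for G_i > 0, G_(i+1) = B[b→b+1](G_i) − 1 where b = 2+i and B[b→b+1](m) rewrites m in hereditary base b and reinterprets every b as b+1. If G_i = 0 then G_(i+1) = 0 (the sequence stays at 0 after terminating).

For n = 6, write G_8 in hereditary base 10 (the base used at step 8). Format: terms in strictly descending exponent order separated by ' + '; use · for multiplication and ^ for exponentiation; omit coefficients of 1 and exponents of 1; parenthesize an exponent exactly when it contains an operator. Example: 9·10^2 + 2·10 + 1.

G_0=6  [base 2] 2^2 + 2  →[2↦3]→  3^3 + 3 = 30  −1 ⇒ G_1=29
G_1=29  [base 3] 3^3 + 2  →[3↦4]→  4^4 + 2 = 258  −1 ⇒ G_2=257
G_2=257  [base 4] 4^4 + 1  →[4↦5]→  5^5 + 1 = 3126  −1 ⇒ G_3=3125
G_3=3125  [base 5] 5^5  →[5↦6]→  6^6 = 46656  −1 ⇒ G_4=46655
G_4=46655  [base 6] 5·6^5 + 5·6^4 + 5·6^3 + 5·6^2 + 5·6 + 5  →[6↦7]→  5·7^5 + 5·7^4 + 5·7^3 + 5·7^2 + 5·7 + 5 = 98040  −1 ⇒ G_5=98039
G_5=98039  [base 7] 5·7^5 + 5·7^4 + 5·7^3 + 5·7^2 + 5·7 + 4  →[7↦8]→  5·8^5 + 5·8^4 + 5·8^3 + 5·8^2 + 5·8 + 4 = 187244  −1 ⇒ G_6=187243
G_6=187243  [base 8] 5·8^5 + 5·8^4 + 5·8^3 + 5·8^2 + 5·8 + 3  →[8↦9]→  5·9^5 + 5·9^4 + 5·9^3 + 5·9^2 + 5·9 + 3 = 332148  −1 ⇒ G_7=332147
G_7=332147  [base 9] 5·9^5 + 5·9^4 + 5·9^3 + 5·9^2 + 5·9 + 2  →[9↦10]→  5·10^5 + 5·10^4 + 5·10^3 + 5·10^2 + 5·10 + 2 = 555552  −1 ⇒ G_8=555551

5·10^5 + 5·10^4 + 5·10^3 + 5·10^2 + 5·10 + 1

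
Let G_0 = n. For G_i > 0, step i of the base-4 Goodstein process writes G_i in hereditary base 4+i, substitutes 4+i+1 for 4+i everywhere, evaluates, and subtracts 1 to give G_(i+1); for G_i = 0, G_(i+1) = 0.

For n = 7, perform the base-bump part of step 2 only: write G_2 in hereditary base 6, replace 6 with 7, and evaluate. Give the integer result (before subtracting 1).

7 —HB4→ 4 + 3 —bump→ 5 + 3 = 8 —(−1)→ 7
7 —HB5→ 5 + 2 —bump→ 6 + 2 = 8 —(−1)→ 7
7 —HB6→ 6 + 1 —bump→ 7 + 1 = 8 —(−1)→ 7

8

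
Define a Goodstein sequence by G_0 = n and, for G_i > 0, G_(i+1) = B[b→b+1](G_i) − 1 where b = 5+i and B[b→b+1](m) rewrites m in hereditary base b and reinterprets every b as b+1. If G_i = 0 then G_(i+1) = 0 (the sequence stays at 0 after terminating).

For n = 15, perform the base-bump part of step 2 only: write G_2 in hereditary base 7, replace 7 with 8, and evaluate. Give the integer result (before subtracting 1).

20

[0] 15 ≡ 3·5 (base 5). Lift 6: 18. −1: 17.
[1] 17 ≡ 2·6 + 5 (base 6). Lift 7: 19. −1: 18.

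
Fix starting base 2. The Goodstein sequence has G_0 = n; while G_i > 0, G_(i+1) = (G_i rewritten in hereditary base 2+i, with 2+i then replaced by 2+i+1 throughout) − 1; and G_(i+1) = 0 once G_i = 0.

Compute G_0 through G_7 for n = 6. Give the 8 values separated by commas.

6, 29, 257, 3125, 46655, 98039, 187243, 332147

i=0: 6 = 2^2 + 2 (b=2); 2→3: 3^3 + 3 = 30; 30−1 = 29
i=1: 29 = 3^3 + 2 (b=3); 3→4: 4^4 + 2 = 258; 258−1 = 257
i=2: 257 = 4^4 + 1 (b=4); 4→5: 5^5 + 1 = 3126; 3126−1 = 3125
i=3: 3125 = 5^5 (b=5); 5→6: 6^6 = 46656; 46656−1 = 46655
i=4: 46655 = 5·6^5 + 5·6^4 + 5·6^3 + 5·6^2 + 5·6 + 5 (b=6); 6→7: 5·7^5 + 5·7^4 + 5·7^3 + 5·7^2 + 5·7 + 5 = 98040; 98040−1 = 98039
i=5: 98039 = 5·7^5 + 5·7^4 + 5·7^3 + 5·7^2 + 5·7 + 4 (b=7); 7→8: 5·8^5 + 5·8^4 + 5·8^3 + 5·8^2 + 5·8 + 4 = 187244; 187244−1 = 187243
i=6: 187243 = 5·8^5 + 5·8^4 + 5·8^3 + 5·8^2 + 5·8 + 3 (b=8); 8→9: 5·9^5 + 5·9^4 + 5·9^3 + 5·9^2 + 5·9 + 3 = 332148; 332148−1 = 332147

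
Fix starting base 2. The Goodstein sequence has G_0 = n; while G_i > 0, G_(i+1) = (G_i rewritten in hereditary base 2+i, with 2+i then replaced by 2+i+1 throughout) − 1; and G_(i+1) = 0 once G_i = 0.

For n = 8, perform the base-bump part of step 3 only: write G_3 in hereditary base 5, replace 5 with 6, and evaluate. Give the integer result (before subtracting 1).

step 0: 8 = 2^(2 + 1); sub 3 for 2: 3^(3 + 1); = 81; G_1 = 81−1 = 80
step 1: 80 = 2·3^3 + 2·3^2 + 2·3 + 2; sub 4 for 3: 2·4^4 + 2·4^2 + 2·4 + 2; = 554; G_2 = 554−1 = 553
step 2: 553 = 2·4^4 + 2·4^2 + 2·4 + 1; sub 5 for 4: 2·5^5 + 2·5^2 + 2·5 + 1; = 6311; G_3 = 6311−1 = 6310
step 3: 6310 = 2·5^5 + 2·5^2 + 2·5; sub 6 for 5: 2·6^6 + 2·6^2 + 2·6; = 93396; G_4 = 93396−1 = 93395

93396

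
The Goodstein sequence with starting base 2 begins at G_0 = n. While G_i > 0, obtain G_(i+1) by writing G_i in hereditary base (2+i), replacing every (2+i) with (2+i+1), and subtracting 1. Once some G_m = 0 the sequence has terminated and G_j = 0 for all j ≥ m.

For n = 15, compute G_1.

111

i=0: 15 = 2^(2 + 1) + 2^2 + 2 + 1 (b=2); 2→3: 3^(3 + 1) + 3^3 + 3 + 1 = 112; 112−1 = 111
i=1: 111 = 3^(3 + 1) + 3^3 + 3 (b=3); 3→4: 4^(4 + 1) + 4^4 + 4 = 1284; 1284−1 = 1283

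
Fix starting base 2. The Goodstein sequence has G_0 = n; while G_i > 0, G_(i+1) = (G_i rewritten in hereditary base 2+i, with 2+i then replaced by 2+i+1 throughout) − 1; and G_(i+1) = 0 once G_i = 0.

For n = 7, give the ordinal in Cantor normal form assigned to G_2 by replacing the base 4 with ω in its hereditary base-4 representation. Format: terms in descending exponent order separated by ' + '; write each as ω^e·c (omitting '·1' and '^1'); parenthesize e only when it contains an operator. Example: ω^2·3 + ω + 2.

ω^ω + 3

base 2: 7 = 2^2 + 2 + 1; at 3: 3^3 + 3 + 1 = 31; next = 30
base 3: 30 = 3^3 + 3; at 4: 4^4 + 4 = 260; next = 259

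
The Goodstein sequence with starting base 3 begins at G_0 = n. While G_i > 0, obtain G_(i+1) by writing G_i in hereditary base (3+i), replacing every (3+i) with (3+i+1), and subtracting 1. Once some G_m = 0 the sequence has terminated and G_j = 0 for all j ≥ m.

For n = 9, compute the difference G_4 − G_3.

2

[0] 9 ≡ 3^2 (base 3). Lift 4: 16. −1: 15.
[1] 15 ≡ 3·4 + 3 (base 4). Lift 5: 18. −1: 17.
[2] 17 ≡ 3·5 + 2 (base 5). Lift 6: 20. −1: 19.
[3] 19 ≡ 3·6 + 1 (base 6). Lift 7: 22. −1: 21.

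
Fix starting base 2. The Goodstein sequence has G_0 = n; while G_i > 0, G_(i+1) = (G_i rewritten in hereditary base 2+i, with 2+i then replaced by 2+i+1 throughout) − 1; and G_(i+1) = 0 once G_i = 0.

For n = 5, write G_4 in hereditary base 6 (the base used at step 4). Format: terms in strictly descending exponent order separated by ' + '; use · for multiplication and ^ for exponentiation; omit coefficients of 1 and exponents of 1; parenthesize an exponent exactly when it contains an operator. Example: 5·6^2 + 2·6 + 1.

step 0: 5 = 2^2 + 1; sub 3 for 2: 3^3 + 1; = 28; G_1 = 28−1 = 27
step 1: 27 = 3^3; sub 4 for 3: 4^4; = 256; G_2 = 256−1 = 255
step 2: 255 = 3·4^3 + 3·4^2 + 3·4 + 3; sub 5 for 4: 3·5^3 + 3·5^2 + 3·5 + 3; = 468; G_3 = 468−1 = 467
step 3: 467 = 3·5^3 + 3·5^2 + 3·5 + 2; sub 6 for 5: 3·6^3 + 3·6^2 + 3·6 + 2; = 776; G_4 = 776−1 = 775
step 4: 775 = 3·6^3 + 3·6^2 + 3·6 + 1; sub 7 for 6: 3·7^3 + 3·7^2 + 3·7 + 1; = 1198; G_5 = 1198−1 = 1197

3·6^3 + 3·6^2 + 3·6 + 1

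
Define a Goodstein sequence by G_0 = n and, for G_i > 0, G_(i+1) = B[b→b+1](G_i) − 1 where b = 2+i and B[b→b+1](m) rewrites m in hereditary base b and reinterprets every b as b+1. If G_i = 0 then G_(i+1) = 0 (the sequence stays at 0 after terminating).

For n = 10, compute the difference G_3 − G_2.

step 0: 10 = 2^(2 + 1) + 2; sub 3 for 2: 3^(3 + 1) + 3; = 84; G_1 = 84−1 = 83
step 1: 83 = 3^(3 + 1) + 2; sub 4 for 3: 4^(4 + 1) + 2; = 1026; G_2 = 1026−1 = 1025
step 2: 1025 = 4^(4 + 1) + 1; sub 5 for 4: 5^(5 + 1) + 1; = 15626; G_3 = 15626−1 = 15625

14600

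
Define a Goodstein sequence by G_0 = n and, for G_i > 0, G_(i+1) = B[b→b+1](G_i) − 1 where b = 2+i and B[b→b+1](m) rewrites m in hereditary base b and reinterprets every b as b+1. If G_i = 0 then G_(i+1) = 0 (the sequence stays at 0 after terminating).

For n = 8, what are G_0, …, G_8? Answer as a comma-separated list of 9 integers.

8, 80, 553, 6310, 93395, 1647195, 33554571, 774841151, 20000000211

[0] 8 ≡ 2^(2 + 1) (base 2). Lift 3: 81. −1: 80.
[1] 80 ≡ 2·3^3 + 2·3^2 + 2·3 + 2 (base 3). Lift 4: 554. −1: 553.
[2] 553 ≡ 2·4^4 + 2·4^2 + 2·4 + 1 (base 4). Lift 5: 6311. −1: 6310.
[3] 6310 ≡ 2·5^5 + 2·5^2 + 2·5 (base 5). Lift 6: 93396. −1: 93395.
[4] 93395 ≡ 2·6^6 + 2·6^2 + 6 + 5 (base 6). Lift 7: 1647196. −1: 1647195.
[5] 1647195 ≡ 2·7^7 + 2·7^2 + 7 + 4 (base 7). Lift 8: 33554572. −1: 33554571.
[6] 33554571 ≡ 2·8^8 + 2·8^2 + 8 + 3 (base 8). Lift 9: 774841152. −1: 774841151.
[7] 774841151 ≡ 2·9^9 + 2·9^2 + 9 + 2 (base 9). Lift 10: 20000000212. −1: 20000000211.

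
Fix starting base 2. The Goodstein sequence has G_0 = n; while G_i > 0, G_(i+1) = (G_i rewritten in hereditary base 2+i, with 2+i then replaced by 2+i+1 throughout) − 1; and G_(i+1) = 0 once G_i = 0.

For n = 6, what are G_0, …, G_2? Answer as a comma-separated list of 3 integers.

6, 29, 257

(0) 6|_2 = 2^2 + 2 ↦ 3^3 + 3|_3 = 30 ⇒ 29
(1) 29|_3 = 3^3 + 2 ↦ 4^4 + 2|_4 = 258 ⇒ 257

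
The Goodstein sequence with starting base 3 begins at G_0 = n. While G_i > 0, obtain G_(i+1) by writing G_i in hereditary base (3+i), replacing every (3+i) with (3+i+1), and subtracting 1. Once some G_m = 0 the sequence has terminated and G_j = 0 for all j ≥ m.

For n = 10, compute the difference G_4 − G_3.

3

10 —HB3→ 3^2 + 1 —bump→ 4^2 + 1 = 17 —(−1)→ 16
16 —HB4→ 4^2 —bump→ 5^2 = 25 —(−1)→ 24
24 —HB5→ 4·5 + 4 —bump→ 4·6 + 4 = 28 —(−1)→ 27
27 —HB6→ 4·6 + 3 —bump→ 4·7 + 3 = 31 —(−1)→ 30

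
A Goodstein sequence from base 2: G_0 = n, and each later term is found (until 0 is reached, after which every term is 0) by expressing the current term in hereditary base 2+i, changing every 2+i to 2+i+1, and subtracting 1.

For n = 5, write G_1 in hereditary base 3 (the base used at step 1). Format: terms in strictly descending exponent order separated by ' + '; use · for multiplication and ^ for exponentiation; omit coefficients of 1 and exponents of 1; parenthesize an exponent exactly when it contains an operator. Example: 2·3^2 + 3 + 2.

(0) 5|_2 = 2^2 + 1 ↦ 3^3 + 1|_3 = 28 ⇒ 27
(1) 27|_3 = 3^3 ↦ 4^4|_4 = 256 ⇒ 255

3^3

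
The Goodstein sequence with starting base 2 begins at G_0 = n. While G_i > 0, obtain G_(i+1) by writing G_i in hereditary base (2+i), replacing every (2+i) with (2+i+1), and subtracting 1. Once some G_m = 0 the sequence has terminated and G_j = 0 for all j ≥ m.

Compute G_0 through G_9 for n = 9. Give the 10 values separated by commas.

G_0=9  [base 2] 2^(2 + 1) + 1  →[2↦3]→  3^(3 + 1) + 1 = 82  −1 ⇒ G_1=81
G_1=81  [base 3] 3^(3 + 1)  →[3↦4]→  4^(4 + 1) = 1024  −1 ⇒ G_2=1023
G_2=1023  [base 4] 3·4^4 + 3·4^3 + 3·4^2 + 3·4 + 3  →[4↦5]→  3·5^5 + 3·5^3 + 3·5^2 + 3·5 + 3 = 9843  −1 ⇒ G_3=9842
G_3=9842  [base 5] 3·5^5 + 3·5^3 + 3·5^2 + 3·5 + 2  →[5↦6]→  3·6^6 + 3·6^3 + 3·6^2 + 3·6 + 2 = 140744  −1 ⇒ G_4=140743
G_4=140743  [base 6] 3·6^6 + 3·6^3 + 3·6^2 + 3·6 + 1  →[6↦7]→  3·7^7 + 3·7^3 + 3·7^2 + 3·7 + 1 = 2471827  −1 ⇒ G_5=2471826
G_5=2471826  [base 7] 3·7^7 + 3·7^3 + 3·7^2 + 3·7  →[7↦8]→  3·8^8 + 3·8^3 + 3·8^2 + 3·8 = 50333400  −1 ⇒ G_6=50333399
G_6=50333399  [base 8] 3·8^8 + 3·8^3 + 3·8^2 + 2·8 + 7  →[8↦9]→  3·9^9 + 3·9^3 + 3·9^2 + 2·9 + 7 = 1162263922  −1 ⇒ G_7=1162263921
G_7=1162263921  [base 9] 3·9^9 + 3·9^3 + 3·9^2 + 2·9 + 6  →[9↦10]→  3·10^10 + 3·10^3 + 3·10^2 + 2·10 + 6 = 30000003326  −1 ⇒ G_8=30000003325
G_8=30000003325  [base 10] 3·10^10 + 3·10^3 + 3·10^2 + 2·10 + 5  →[10↦11]→  3·11^11 + 3·11^3 + 3·11^2 + 2·11 + 5 = 855935016216  −1 ⇒ G_9=855935016215

9, 81, 1023, 9842, 140743, 2471826, 50333399, 1162263921, 30000003325, 855935016215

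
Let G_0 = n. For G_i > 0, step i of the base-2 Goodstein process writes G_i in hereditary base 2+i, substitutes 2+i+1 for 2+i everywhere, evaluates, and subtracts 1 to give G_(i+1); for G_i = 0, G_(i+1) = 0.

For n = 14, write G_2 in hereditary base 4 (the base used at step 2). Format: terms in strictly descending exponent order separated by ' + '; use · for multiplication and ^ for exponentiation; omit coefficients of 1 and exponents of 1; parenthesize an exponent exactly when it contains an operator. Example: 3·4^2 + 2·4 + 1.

base 2: 14 = 2^(2 + 1) + 2^2 + 2; at 3: 3^(3 + 1) + 3^3 + 3 = 111; next = 110
base 3: 110 = 3^(3 + 1) + 3^3 + 2; at 4: 4^(4 + 1) + 4^4 + 2 = 1282; next = 1281
base 4: 1281 = 4^(4 + 1) + 4^4 + 1; at 5: 5^(5 + 1) + 5^5 + 1 = 18751; next = 18750

4^(4 + 1) + 4^4 + 1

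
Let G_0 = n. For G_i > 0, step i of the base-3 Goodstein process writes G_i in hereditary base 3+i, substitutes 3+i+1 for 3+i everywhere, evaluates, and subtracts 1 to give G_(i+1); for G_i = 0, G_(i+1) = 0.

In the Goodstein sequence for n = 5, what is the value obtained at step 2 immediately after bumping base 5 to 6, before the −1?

base 3: 5 = 3 + 2; at 4: 4 + 2 = 6; next = 5
base 4: 5 = 4 + 1; at 5: 5 + 1 = 6; next = 5
base 5: 5 = 5; at 6: 6 = 6; next = 5

6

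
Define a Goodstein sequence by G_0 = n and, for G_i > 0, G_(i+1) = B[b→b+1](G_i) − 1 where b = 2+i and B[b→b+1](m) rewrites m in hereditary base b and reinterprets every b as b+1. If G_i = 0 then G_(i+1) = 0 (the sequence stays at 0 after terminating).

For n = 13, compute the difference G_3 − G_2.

14813

base 2: 13 = 2^(2 + 1) + 2^2 + 1; at 3: 3^(3 + 1) + 3^3 + 1 = 109; next = 108
base 3: 108 = 3^(3 + 1) + 3^3; at 4: 4^(4 + 1) + 4^4 = 1280; next = 1279
base 4: 1279 = 4^(4 + 1) + 3·4^3 + 3·4^2 + 3·4 + 3; at 5: 5^(5 + 1) + 3·5^3 + 3·5^2 + 3·5 + 3 = 16093; next = 16092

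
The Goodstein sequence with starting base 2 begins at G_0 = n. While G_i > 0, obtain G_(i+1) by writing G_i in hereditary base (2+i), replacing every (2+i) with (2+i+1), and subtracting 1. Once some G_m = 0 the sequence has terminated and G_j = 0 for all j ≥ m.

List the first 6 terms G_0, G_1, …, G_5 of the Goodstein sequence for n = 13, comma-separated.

i=0: 13 = 2^(2 + 1) + 2^2 + 1 (b=2); 2→3: 3^(3 + 1) + 3^3 + 1 = 109; 109−1 = 108
i=1: 108 = 3^(3 + 1) + 3^3 (b=3); 3→4: 4^(4 + 1) + 4^4 = 1280; 1280−1 = 1279
i=2: 1279 = 4^(4 + 1) + 3·4^3 + 3·4^2 + 3·4 + 3 (b=4); 4→5: 5^(5 + 1) + 3·5^3 + 3·5^2 + 3·5 + 3 = 16093; 16093−1 = 16092
i=3: 16092 = 5^(5 + 1) + 3·5^3 + 3·5^2 + 3·5 + 2 (b=5); 5→6: 6^(6 + 1) + 3·6^3 + 3·6^2 + 3·6 + 2 = 280712; 280712−1 = 280711
i=4: 280711 = 6^(6 + 1) + 3·6^3 + 3·6^2 + 3·6 + 1 (b=6); 6→7: 7^(7 + 1) + 3·7^3 + 3·7^2 + 3·7 + 1 = 5765999; 5765999−1 = 5765998

13, 108, 1279, 16092, 280711, 5765998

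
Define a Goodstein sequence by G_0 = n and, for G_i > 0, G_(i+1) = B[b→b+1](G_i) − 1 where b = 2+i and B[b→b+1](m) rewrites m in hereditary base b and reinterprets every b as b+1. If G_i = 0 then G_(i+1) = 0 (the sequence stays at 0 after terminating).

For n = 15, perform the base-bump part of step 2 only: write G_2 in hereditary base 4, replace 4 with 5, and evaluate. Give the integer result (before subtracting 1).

step 0: 15 = 2^(2 + 1) + 2^2 + 2 + 1; sub 3 for 2: 3^(3 + 1) + 3^3 + 3 + 1; = 112; G_1 = 112−1 = 111
step 1: 111 = 3^(3 + 1) + 3^3 + 3; sub 4 for 3: 4^(4 + 1) + 4^4 + 4; = 1284; G_2 = 1284−1 = 1283
step 2: 1283 = 4^(4 + 1) + 4^4 + 3; sub 5 for 4: 5^(5 + 1) + 5^5 + 3; = 18753; G_3 = 18753−1 = 18752

18753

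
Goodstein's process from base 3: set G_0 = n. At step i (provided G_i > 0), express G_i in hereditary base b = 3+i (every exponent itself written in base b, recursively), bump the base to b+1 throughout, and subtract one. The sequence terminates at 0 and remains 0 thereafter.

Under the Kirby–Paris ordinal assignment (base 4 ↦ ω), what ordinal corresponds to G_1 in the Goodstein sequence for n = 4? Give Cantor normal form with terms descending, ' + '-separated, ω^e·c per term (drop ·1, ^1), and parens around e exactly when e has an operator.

step 0: 4 = 3 + 1; sub 4 for 3: 4 + 1; = 5; G_1 = 5−1 = 4
step 1: 4 = 4; sub 5 for 4: 5; = 5; G_2 = 5−1 = 4

ω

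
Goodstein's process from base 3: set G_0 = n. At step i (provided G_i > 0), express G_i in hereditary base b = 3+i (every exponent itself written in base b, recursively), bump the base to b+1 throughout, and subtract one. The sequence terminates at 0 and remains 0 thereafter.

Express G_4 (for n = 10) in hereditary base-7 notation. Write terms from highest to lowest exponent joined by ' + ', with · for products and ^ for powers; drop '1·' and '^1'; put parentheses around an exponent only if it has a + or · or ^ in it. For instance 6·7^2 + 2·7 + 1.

(0) 10|_3 = 3^2 + 1 ↦ 4^2 + 1|_4 = 17 ⇒ 16
(1) 16|_4 = 4^2 ↦ 5^2|_5 = 25 ⇒ 24
(2) 24|_5 = 4·5 + 4 ↦ 4·6 + 4|_6 = 28 ⇒ 27
(3) 27|_6 = 4·6 + 3 ↦ 4·7 + 3|_7 = 31 ⇒ 30
(4) 30|_7 = 4·7 + 2 ↦ 4·8 + 2|_8 = 34 ⇒ 33

4·7 + 2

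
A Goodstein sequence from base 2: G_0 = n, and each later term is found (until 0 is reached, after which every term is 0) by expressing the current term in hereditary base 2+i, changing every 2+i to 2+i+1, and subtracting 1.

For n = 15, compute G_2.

1283

(0) 15|_2 = 2^(2 + 1) + 2^2 + 2 + 1 ↦ 3^(3 + 1) + 3^3 + 3 + 1|_3 = 112 ⇒ 111
(1) 111|_3 = 3^(3 + 1) + 3^3 + 3 ↦ 4^(4 + 1) + 4^4 + 4|_4 = 1284 ⇒ 1283
(2) 1283|_4 = 4^(4 + 1) + 4^4 + 3 ↦ 5^(5 + 1) + 5^5 + 3|_5 = 18753 ⇒ 18752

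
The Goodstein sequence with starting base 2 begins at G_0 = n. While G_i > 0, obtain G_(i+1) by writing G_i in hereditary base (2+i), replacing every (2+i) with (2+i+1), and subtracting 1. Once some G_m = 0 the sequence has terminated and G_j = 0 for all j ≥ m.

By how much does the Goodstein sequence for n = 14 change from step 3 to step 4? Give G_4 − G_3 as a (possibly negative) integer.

307841

G_0=14  [base 2] 2^(2 + 1) + 2^2 + 2  →[2↦3]→  3^(3 + 1) + 3^3 + 3 = 111  −1 ⇒ G_1=110
G_1=110  [base 3] 3^(3 + 1) + 3^3 + 2  →[3↦4]→  4^(4 + 1) + 4^4 + 2 = 1282  −1 ⇒ G_2=1281
G_2=1281  [base 4] 4^(4 + 1) + 4^4 + 1  →[4↦5]→  5^(5 + 1) + 5^5 + 1 = 18751  −1 ⇒ G_3=18750
G_3=18750  [base 5] 5^(5 + 1) + 5^5  →[5↦6]→  6^(6 + 1) + 6^6 = 326592  −1 ⇒ G_4=326591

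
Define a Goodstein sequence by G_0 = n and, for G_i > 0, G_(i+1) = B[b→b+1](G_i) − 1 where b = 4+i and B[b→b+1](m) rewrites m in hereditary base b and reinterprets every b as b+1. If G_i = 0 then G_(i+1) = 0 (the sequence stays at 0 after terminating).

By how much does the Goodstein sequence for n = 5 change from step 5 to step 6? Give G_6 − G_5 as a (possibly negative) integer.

step 0: 5 = 4 + 1; sub 5 for 4: 5 + 1; = 6; G_1 = 6−1 = 5
step 1: 5 = 5; sub 6 for 5: 6; = 6; G_2 = 6−1 = 5
step 2: 5 = 5; sub 7 for 6: 5; = 5; G_3 = 5−1 = 4
step 3: 4 = 4; sub 8 for 7: 4; = 4; G_4 = 4−1 = 3
step 4: 3 = 3; sub 9 for 8: 3; = 3; G_5 = 3−1 = 2
step 5: 2 = 2; sub 10 for 9: 2; = 2; G_6 = 2−1 = 1

-1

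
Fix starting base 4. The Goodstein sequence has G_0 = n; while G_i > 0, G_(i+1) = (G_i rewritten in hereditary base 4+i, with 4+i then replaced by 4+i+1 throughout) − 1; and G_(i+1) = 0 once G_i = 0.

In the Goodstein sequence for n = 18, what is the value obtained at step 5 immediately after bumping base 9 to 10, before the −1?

G_0=18  [base 4] 4^2 + 2  →[4↦5]→  5^2 + 2 = 27  −1 ⇒ G_1=26
G_1=26  [base 5] 5^2 + 1  →[5↦6]→  6^2 + 1 = 37  −1 ⇒ G_2=36
G_2=36  [base 6] 6^2  →[6↦7]→  7^2 = 49  −1 ⇒ G_3=48
G_3=48  [base 7] 6·7 + 6  →[7↦8]→  6·8 + 6 = 54  −1 ⇒ G_4=53
G_4=53  [base 8] 6·8 + 5  →[8↦9]→  6·9 + 5 = 59  −1 ⇒ G_5=58
G_5=58  [base 9] 6·9 + 4  →[9↦10]→  6·10 + 4 = 64  −1 ⇒ G_6=63

64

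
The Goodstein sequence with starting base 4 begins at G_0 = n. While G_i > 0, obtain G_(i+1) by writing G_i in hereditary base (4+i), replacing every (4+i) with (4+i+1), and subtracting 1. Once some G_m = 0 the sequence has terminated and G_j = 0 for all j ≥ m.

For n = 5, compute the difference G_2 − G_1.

0

5 —HB4→ 4 + 1 —bump→ 5 + 1 = 6 —(−1)→ 5
5 —HB5→ 5 —bump→ 6 = 6 —(−1)→ 5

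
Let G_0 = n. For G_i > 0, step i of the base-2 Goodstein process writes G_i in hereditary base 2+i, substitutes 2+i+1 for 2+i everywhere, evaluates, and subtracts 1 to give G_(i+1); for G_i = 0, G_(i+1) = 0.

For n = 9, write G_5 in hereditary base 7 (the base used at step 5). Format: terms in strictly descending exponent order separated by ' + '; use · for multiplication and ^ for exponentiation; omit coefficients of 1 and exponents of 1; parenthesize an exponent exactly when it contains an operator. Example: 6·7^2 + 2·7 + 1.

3·7^7 + 3·7^3 + 3·7^2 + 3·7

step 0: 9 = 2^(2 + 1) + 1; sub 3 for 2: 3^(3 + 1) + 1; = 82; G_1 = 82−1 = 81
step 1: 81 = 3^(3 + 1); sub 4 for 3: 4^(4 + 1); = 1024; G_2 = 1024−1 = 1023
step 2: 1023 = 3·4^4 + 3·4^3 + 3·4^2 + 3·4 + 3; sub 5 for 4: 3·5^5 + 3·5^3 + 3·5^2 + 3·5 + 3; = 9843; G_3 = 9843−1 = 9842
step 3: 9842 = 3·5^5 + 3·5^3 + 3·5^2 + 3·5 + 2; sub 6 for 5: 3·6^6 + 3·6^3 + 3·6^2 + 3·6 + 2; = 140744; G_4 = 140744−1 = 140743
step 4: 140743 = 3·6^6 + 3·6^3 + 3·6^2 + 3·6 + 1; sub 7 for 6: 3·7^7 + 3·7^3 + 3·7^2 + 3·7 + 1; = 2471827; G_5 = 2471827−1 = 2471826
step 5: 2471826 = 3·7^7 + 3·7^3 + 3·7^2 + 3·7; sub 8 for 7: 3·8^8 + 3·8^3 + 3·8^2 + 3·8; = 50333400; G_6 = 50333400−1 = 50333399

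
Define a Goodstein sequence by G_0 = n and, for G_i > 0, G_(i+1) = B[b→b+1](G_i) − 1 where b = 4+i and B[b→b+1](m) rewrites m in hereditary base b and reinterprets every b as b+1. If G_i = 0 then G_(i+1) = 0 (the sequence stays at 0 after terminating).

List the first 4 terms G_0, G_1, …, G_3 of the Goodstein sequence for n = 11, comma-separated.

G_0=11  [base 4] 2·4 + 3  →[4↦5]→  2·5 + 3 = 13  −1 ⇒ G_1=12
G_1=12  [base 5] 2·5 + 2  →[5↦6]→  2·6 + 2 = 14  −1 ⇒ G_2=13
G_2=13  [base 6] 2·6 + 1  →[6↦7]→  2·7 + 1 = 15  −1 ⇒ G_3=14

11, 12, 13, 14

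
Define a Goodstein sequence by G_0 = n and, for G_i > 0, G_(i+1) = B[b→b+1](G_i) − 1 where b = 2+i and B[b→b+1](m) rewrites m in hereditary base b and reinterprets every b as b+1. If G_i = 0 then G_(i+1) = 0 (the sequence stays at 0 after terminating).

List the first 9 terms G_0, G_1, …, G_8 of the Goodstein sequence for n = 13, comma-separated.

13, 108, 1279, 16092, 280711, 5765998, 134219479, 3486786855, 100000003325

G_0=13  [base 2] 2^(2 + 1) + 2^2 + 1  →[2↦3]→  3^(3 + 1) + 3^3 + 1 = 109  −1 ⇒ G_1=108
G_1=108  [base 3] 3^(3 + 1) + 3^3  →[3↦4]→  4^(4 + 1) + 4^4 = 1280  −1 ⇒ G_2=1279
G_2=1279  [base 4] 4^(4 + 1) + 3·4^3 + 3·4^2 + 3·4 + 3  →[4↦5]→  5^(5 + 1) + 3·5^3 + 3·5^2 + 3·5 + 3 = 16093  −1 ⇒ G_3=16092
G_3=16092  [base 5] 5^(5 + 1) + 3·5^3 + 3·5^2 + 3·5 + 2  →[5↦6]→  6^(6 + 1) + 3·6^3 + 3·6^2 + 3·6 + 2 = 280712  −1 ⇒ G_4=280711
G_4=280711  [base 6] 6^(6 + 1) + 3·6^3 + 3·6^2 + 3·6 + 1  →[6↦7]→  7^(7 + 1) + 3·7^3 + 3·7^2 + 3·7 + 1 = 5765999  −1 ⇒ G_5=5765998
G_5=5765998  [base 7] 7^(7 + 1) + 3·7^3 + 3·7^2 + 3·7  →[7↦8]→  8^(8 + 1) + 3·8^3 + 3·8^2 + 3·8 = 134219480  −1 ⇒ G_6=134219479
G_6=134219479  [base 8] 8^(8 + 1) + 3·8^3 + 3·8^2 + 2·8 + 7  →[8↦9]→  9^(9 + 1) + 3·9^3 + 3·9^2 + 2·9 + 7 = 3486786856  −1 ⇒ G_7=3486786855
G_7=3486786855  [base 9] 9^(9 + 1) + 3·9^3 + 3·9^2 + 2·9 + 6  →[9↦10]→  10^(10 + 1) + 3·10^3 + 3·10^2 + 2·10 + 6 = 100000003326  −1 ⇒ G_8=100000003325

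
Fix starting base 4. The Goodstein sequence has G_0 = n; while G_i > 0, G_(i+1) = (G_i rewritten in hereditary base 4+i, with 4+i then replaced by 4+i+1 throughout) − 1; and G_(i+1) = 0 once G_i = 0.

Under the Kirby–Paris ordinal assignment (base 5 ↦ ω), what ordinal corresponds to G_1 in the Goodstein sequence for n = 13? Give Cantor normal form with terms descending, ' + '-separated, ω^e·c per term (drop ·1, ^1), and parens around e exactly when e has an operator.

ω·3

[0] 13 ≡ 3·4 + 1 (base 4). Lift 5: 16. −1: 15.
[1] 15 ≡ 3·5 (base 5). Lift 6: 18. −1: 17.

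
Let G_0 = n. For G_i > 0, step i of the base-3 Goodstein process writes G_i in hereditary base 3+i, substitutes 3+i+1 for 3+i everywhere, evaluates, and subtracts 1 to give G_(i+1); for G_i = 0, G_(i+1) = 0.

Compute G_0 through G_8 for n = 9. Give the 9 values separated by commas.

9, 15, 17, 19, 21, 23, 24, 25, 26

(0) 9|_3 = 3^2 ↦ 4^2|_4 = 16 ⇒ 15
(1) 15|_4 = 3·4 + 3 ↦ 3·5 + 3|_5 = 18 ⇒ 17
(2) 17|_5 = 3·5 + 2 ↦ 3·6 + 2|_6 = 20 ⇒ 19
(3) 19|_6 = 3·6 + 1 ↦ 3·7 + 1|_7 = 22 ⇒ 21
(4) 21|_7 = 3·7 ↦ 3·8|_8 = 24 ⇒ 23
(5) 23|_8 = 2·8 + 7 ↦ 2·9 + 7|_9 = 25 ⇒ 24
(6) 24|_9 = 2·9 + 6 ↦ 2·10 + 6|_10 = 26 ⇒ 25
(7) 25|_10 = 2·10 + 5 ↦ 2·11 + 5|_11 = 27 ⇒ 26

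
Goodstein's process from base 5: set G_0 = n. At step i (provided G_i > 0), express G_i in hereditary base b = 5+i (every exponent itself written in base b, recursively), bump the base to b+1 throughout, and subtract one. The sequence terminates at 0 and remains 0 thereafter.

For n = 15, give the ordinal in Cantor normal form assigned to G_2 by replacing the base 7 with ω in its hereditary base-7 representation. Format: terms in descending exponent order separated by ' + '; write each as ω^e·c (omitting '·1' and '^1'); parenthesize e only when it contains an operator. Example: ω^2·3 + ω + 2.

ω·2 + 4

i=0: 15 = 3·5 (b=5); 5→6: 3·6 = 18; 18−1 = 17
i=1: 17 = 2·6 + 5 (b=6); 6→7: 2·7 + 5 = 19; 19−1 = 18
i=2: 18 = 2·7 + 4 (b=7); 7→8: 2·8 + 4 = 20; 20−1 = 19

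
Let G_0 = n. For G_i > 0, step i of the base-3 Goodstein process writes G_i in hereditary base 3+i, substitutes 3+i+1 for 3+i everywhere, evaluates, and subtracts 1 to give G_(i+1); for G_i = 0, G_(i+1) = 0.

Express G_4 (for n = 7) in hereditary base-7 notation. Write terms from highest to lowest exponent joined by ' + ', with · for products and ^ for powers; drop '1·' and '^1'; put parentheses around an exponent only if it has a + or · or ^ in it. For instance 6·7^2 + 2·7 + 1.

7 + 2

[0] 7 ≡ 2·3 + 1 (base 3). Lift 4: 9. −1: 8.
[1] 8 ≡ 2·4 (base 4). Lift 5: 10. −1: 9.
[2] 9 ≡ 5 + 4 (base 5). Lift 6: 10. −1: 9.
[3] 9 ≡ 6 + 3 (base 6). Lift 7: 10. −1: 9.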